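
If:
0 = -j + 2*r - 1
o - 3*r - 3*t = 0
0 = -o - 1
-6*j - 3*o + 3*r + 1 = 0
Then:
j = 11/9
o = -1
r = 10/9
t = -13/9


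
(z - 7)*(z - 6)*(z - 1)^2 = z^4 - 15*z^3 + 69*z^2 - 97*z + 42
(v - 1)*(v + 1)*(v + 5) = v^3 + 5*v^2 - v - 5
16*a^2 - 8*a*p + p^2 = (-4*a + p)^2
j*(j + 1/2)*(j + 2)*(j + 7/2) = j^4 + 6*j^3 + 39*j^2/4 + 7*j/2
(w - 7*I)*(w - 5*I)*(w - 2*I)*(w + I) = w^4 - 13*I*w^3 - 45*w^2 + 11*I*w - 70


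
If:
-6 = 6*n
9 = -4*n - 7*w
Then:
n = -1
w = -5/7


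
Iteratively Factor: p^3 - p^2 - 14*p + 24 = (p - 2)*(p^2 + p - 12) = (p - 3)*(p - 2)*(p + 4)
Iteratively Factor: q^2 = (q)*(q)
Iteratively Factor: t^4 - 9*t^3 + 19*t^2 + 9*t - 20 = (t + 1)*(t^3 - 10*t^2 + 29*t - 20) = (t - 5)*(t + 1)*(t^2 - 5*t + 4) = (t - 5)*(t - 1)*(t + 1)*(t - 4)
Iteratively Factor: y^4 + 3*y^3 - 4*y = (y)*(y^3 + 3*y^2 - 4) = y*(y + 2)*(y^2 + y - 2) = y*(y - 1)*(y + 2)*(y + 2)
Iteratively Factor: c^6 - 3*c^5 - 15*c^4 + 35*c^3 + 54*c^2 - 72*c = (c - 1)*(c^5 - 2*c^4 - 17*c^3 + 18*c^2 + 72*c) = (c - 3)*(c - 1)*(c^4 + c^3 - 14*c^2 - 24*c) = (c - 4)*(c - 3)*(c - 1)*(c^3 + 5*c^2 + 6*c) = (c - 4)*(c - 3)*(c - 1)*(c + 3)*(c^2 + 2*c) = (c - 4)*(c - 3)*(c - 1)*(c + 2)*(c + 3)*(c)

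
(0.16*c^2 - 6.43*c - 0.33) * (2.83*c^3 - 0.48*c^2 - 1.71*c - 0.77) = 0.4528*c^5 - 18.2737*c^4 + 1.8789*c^3 + 11.0305*c^2 + 5.5154*c + 0.2541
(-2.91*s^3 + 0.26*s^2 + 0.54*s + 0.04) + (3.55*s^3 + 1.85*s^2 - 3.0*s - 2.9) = 0.64*s^3 + 2.11*s^2 - 2.46*s - 2.86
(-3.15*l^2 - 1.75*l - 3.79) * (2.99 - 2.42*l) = 7.623*l^3 - 5.1835*l^2 + 3.9393*l - 11.3321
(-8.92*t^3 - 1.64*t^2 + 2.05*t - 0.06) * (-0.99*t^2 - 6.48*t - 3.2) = 8.8308*t^5 + 59.4252*t^4 + 37.1417*t^3 - 7.9766*t^2 - 6.1712*t + 0.192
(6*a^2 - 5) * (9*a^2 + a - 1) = 54*a^4 + 6*a^3 - 51*a^2 - 5*a + 5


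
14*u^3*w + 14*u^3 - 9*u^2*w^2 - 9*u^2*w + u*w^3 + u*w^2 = (-7*u + w)*(-2*u + w)*(u*w + u)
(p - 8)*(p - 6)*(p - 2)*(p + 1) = p^4 - 15*p^3 + 60*p^2 - 20*p - 96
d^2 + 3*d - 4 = (d - 1)*(d + 4)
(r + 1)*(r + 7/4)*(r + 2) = r^3 + 19*r^2/4 + 29*r/4 + 7/2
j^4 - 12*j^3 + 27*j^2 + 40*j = j*(j - 8)*(j - 5)*(j + 1)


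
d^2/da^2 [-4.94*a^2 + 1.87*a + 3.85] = -9.88000000000000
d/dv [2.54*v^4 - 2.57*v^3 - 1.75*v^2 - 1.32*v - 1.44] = 10.16*v^3 - 7.71*v^2 - 3.5*v - 1.32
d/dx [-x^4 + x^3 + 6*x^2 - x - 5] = -4*x^3 + 3*x^2 + 12*x - 1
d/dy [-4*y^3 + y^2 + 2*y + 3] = -12*y^2 + 2*y + 2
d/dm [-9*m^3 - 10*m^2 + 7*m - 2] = -27*m^2 - 20*m + 7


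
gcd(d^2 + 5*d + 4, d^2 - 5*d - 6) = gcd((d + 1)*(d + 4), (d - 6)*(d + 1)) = d + 1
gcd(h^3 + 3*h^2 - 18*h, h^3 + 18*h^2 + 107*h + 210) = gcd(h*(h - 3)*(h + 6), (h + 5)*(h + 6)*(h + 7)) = h + 6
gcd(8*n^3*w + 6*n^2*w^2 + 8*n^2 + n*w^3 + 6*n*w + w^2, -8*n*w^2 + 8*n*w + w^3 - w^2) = 1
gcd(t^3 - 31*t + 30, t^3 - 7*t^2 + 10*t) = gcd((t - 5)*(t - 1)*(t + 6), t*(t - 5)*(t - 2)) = t - 5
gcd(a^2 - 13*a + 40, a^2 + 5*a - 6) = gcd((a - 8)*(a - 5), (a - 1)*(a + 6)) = 1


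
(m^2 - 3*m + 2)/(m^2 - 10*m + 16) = (m - 1)/(m - 8)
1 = 1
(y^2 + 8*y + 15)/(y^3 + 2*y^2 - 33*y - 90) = 1/(y - 6)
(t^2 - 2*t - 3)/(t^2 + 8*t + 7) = (t - 3)/(t + 7)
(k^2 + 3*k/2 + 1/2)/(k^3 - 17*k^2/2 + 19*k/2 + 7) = (k + 1)/(k^2 - 9*k + 14)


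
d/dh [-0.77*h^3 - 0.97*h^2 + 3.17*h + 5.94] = -2.31*h^2 - 1.94*h + 3.17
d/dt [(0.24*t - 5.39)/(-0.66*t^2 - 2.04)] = (0.1584*t^2 - 7.1148*t - 0.4896)/(0.4356*t^4 + 2.6928*t^2 + 4.1616)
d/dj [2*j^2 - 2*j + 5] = 4*j - 2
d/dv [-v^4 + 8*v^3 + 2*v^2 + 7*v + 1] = -4*v^3 + 24*v^2 + 4*v + 7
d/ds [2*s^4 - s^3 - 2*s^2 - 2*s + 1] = 8*s^3 - 3*s^2 - 4*s - 2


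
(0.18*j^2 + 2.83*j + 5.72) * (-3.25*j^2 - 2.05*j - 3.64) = -0.585*j^4 - 9.5665*j^3 - 25.0467*j^2 - 22.0272*j - 20.8208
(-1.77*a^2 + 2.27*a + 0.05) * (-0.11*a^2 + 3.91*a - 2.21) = 0.1947*a^4 - 7.1704*a^3 + 12.7819*a^2 - 4.8212*a - 0.1105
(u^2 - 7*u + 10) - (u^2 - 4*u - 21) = 31 - 3*u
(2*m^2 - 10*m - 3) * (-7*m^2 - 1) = -14*m^4 + 70*m^3 + 19*m^2 + 10*m + 3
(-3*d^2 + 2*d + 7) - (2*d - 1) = 8 - 3*d^2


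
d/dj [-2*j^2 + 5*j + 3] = 5 - 4*j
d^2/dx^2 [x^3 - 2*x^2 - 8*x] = 6*x - 4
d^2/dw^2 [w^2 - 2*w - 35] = 2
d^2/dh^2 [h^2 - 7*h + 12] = 2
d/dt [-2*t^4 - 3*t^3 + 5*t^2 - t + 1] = -8*t^3 - 9*t^2 + 10*t - 1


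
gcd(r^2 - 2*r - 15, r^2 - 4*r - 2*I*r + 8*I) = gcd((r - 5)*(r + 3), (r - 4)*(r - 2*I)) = 1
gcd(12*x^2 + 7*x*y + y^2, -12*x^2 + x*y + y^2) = 4*x + y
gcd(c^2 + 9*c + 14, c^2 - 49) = c + 7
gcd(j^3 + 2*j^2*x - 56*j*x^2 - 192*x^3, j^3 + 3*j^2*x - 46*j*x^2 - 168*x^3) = j^2 + 10*j*x + 24*x^2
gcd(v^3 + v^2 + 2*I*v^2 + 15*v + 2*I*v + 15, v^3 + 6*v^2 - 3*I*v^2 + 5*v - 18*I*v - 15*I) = v^2 + v*(1 - 3*I) - 3*I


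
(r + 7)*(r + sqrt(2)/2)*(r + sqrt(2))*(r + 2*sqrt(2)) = r^4 + 7*sqrt(2)*r^3/2 + 7*r^3 + 7*r^2 + 49*sqrt(2)*r^2/2 + 2*sqrt(2)*r + 49*r + 14*sqrt(2)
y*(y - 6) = y^2 - 6*y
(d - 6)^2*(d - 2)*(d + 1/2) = d^4 - 27*d^3/2 + 53*d^2 - 42*d - 36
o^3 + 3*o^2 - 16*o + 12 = (o - 2)*(o - 1)*(o + 6)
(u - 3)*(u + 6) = u^2 + 3*u - 18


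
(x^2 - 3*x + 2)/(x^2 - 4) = (x - 1)/(x + 2)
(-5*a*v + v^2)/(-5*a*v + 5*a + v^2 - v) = v/(v - 1)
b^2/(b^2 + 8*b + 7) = b^2/(b^2 + 8*b + 7)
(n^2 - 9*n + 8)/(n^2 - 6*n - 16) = (n - 1)/(n + 2)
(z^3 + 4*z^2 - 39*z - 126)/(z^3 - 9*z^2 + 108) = (z + 7)/(z - 6)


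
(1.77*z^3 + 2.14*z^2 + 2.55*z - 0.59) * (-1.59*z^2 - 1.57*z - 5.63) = -2.8143*z^5 - 6.1815*z^4 - 17.3794*z^3 - 15.1136*z^2 - 13.4302*z + 3.3217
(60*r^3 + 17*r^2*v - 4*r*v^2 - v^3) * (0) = 0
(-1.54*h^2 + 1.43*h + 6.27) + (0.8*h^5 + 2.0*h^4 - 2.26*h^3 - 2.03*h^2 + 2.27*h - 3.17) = 0.8*h^5 + 2.0*h^4 - 2.26*h^3 - 3.57*h^2 + 3.7*h + 3.1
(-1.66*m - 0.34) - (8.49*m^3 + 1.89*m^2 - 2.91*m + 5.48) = -8.49*m^3 - 1.89*m^2 + 1.25*m - 5.82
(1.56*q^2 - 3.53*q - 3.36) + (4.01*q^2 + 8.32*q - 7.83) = 5.57*q^2 + 4.79*q - 11.19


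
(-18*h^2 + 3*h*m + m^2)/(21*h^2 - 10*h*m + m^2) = (-6*h - m)/(7*h - m)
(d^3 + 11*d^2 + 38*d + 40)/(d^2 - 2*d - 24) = (d^2 + 7*d + 10)/(d - 6)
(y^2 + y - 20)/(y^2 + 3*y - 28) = (y + 5)/(y + 7)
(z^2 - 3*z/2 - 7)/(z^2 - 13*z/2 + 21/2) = (z + 2)/(z - 3)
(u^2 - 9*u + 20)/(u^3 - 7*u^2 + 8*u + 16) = (u - 5)/(u^2 - 3*u - 4)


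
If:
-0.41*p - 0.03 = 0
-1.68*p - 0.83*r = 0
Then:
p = -0.07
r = 0.15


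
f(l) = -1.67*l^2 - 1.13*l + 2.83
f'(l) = -3.34*l - 1.13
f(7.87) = -109.50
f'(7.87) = -27.42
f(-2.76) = -6.77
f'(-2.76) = 8.09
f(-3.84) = -17.46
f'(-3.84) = 11.70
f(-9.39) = -133.81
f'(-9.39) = 30.23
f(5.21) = -48.39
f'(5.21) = -18.53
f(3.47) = -21.20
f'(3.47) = -12.72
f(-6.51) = -60.59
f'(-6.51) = 20.61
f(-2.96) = -8.46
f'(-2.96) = 8.76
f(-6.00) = -50.51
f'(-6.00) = 18.91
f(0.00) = 2.83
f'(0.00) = -1.13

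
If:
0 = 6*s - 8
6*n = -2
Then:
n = -1/3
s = 4/3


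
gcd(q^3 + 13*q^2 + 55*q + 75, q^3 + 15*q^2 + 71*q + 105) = q^2 + 8*q + 15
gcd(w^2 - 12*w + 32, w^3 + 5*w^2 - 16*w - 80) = w - 4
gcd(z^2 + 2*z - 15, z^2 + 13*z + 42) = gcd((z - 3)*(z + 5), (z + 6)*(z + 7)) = 1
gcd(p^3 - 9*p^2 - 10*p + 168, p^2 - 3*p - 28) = p^2 - 3*p - 28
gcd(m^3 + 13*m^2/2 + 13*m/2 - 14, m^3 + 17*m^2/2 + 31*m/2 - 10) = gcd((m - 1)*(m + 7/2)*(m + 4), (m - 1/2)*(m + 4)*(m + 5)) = m + 4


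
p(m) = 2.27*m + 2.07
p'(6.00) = 2.27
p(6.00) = 15.69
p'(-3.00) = 2.27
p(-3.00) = -4.74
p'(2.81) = 2.27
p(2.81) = 8.45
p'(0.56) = 2.27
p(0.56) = 3.34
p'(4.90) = 2.27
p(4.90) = 13.19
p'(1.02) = 2.27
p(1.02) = 4.39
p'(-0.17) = 2.27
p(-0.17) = 1.68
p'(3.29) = 2.27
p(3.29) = 9.54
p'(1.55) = 2.27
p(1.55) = 5.59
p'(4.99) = 2.27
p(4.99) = 13.40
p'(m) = 2.27000000000000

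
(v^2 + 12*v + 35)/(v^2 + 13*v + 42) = (v + 5)/(v + 6)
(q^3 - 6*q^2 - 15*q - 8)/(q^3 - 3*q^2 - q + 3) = (q^2 - 7*q - 8)/(q^2 - 4*q + 3)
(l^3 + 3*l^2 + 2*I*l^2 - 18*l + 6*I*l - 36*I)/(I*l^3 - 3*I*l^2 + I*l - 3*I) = (-I*l^2 + l*(2 - 6*I) + 12)/(l^2 + 1)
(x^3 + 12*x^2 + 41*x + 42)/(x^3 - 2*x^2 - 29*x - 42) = (x + 7)/(x - 7)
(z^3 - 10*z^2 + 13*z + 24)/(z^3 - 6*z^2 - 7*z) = (z^2 - 11*z + 24)/(z*(z - 7))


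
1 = 1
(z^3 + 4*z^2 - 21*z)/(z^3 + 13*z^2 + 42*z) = (z - 3)/(z + 6)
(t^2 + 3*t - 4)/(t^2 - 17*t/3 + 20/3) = 3*(t^2 + 3*t - 4)/(3*t^2 - 17*t + 20)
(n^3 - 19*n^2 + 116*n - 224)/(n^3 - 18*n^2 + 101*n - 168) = (n - 4)/(n - 3)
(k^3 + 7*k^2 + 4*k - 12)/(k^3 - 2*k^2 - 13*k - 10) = (k^2 + 5*k - 6)/(k^2 - 4*k - 5)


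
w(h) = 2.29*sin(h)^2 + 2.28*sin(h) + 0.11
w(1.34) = 4.50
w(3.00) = 0.48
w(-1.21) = -0.02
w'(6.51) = 3.23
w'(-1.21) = -0.71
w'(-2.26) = 0.80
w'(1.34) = 1.54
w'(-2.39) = 0.62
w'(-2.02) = 0.80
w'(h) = 4.58*sin(h)*cos(h) + 2.28*cos(h)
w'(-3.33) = -3.08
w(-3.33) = 0.62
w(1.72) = 4.60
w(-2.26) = -0.29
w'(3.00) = -2.90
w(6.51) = 0.74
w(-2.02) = -0.09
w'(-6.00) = 3.42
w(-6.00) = 0.93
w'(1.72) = -1.01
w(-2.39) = -0.38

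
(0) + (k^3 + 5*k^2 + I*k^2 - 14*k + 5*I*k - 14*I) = k^3 + 5*k^2 + I*k^2 - 14*k + 5*I*k - 14*I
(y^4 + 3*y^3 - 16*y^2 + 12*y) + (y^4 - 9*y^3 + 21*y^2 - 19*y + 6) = 2*y^4 - 6*y^3 + 5*y^2 - 7*y + 6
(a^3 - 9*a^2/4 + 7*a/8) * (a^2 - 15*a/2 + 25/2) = a^5 - 39*a^4/4 + 121*a^3/4 - 555*a^2/16 + 175*a/16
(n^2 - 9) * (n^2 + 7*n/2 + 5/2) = n^4 + 7*n^3/2 - 13*n^2/2 - 63*n/2 - 45/2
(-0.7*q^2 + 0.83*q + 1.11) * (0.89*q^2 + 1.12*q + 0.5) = -0.623*q^4 - 0.0453*q^3 + 1.5675*q^2 + 1.6582*q + 0.555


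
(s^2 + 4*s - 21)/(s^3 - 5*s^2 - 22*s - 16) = (-s^2 - 4*s + 21)/(-s^3 + 5*s^2 + 22*s + 16)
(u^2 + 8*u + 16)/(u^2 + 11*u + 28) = (u + 4)/(u + 7)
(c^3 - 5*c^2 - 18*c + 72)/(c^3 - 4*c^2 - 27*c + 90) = (c + 4)/(c + 5)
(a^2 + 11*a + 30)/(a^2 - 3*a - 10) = (a^2 + 11*a + 30)/(a^2 - 3*a - 10)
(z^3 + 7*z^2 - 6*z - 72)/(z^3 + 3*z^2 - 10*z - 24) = (z + 6)/(z + 2)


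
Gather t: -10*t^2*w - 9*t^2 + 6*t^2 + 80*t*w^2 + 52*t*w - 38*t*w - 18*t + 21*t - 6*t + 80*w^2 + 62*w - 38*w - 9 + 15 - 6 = t^2*(-10*w - 3) + t*(80*w^2 + 14*w - 3) + 80*w^2 + 24*w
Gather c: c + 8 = c + 8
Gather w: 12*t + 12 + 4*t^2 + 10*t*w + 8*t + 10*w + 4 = 4*t^2 + 20*t + w*(10*t + 10) + 16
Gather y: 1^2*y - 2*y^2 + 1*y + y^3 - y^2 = y^3 - 3*y^2 + 2*y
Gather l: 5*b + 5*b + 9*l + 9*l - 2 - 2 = 10*b + 18*l - 4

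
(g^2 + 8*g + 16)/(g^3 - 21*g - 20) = (g + 4)/(g^2 - 4*g - 5)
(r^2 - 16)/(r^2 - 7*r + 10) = (r^2 - 16)/(r^2 - 7*r + 10)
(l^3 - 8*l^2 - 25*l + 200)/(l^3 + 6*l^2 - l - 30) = (l^2 - 13*l + 40)/(l^2 + l - 6)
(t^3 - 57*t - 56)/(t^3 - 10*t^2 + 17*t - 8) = (t^2 + 8*t + 7)/(t^2 - 2*t + 1)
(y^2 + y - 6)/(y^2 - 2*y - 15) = (y - 2)/(y - 5)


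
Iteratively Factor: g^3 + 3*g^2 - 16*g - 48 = (g + 4)*(g^2 - g - 12) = (g - 4)*(g + 4)*(g + 3)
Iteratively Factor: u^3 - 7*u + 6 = (u - 2)*(u^2 + 2*u - 3) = (u - 2)*(u - 1)*(u + 3)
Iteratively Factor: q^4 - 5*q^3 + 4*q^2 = (q - 4)*(q^3 - q^2) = q*(q - 4)*(q^2 - q) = q^2*(q - 4)*(q - 1)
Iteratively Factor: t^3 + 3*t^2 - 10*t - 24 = (t + 2)*(t^2 + t - 12) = (t - 3)*(t + 2)*(t + 4)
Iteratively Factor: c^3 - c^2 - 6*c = (c + 2)*(c^2 - 3*c) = (c - 3)*(c + 2)*(c)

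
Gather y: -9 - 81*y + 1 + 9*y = -72*y - 8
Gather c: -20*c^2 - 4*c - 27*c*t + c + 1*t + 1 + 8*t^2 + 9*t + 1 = -20*c^2 + c*(-27*t - 3) + 8*t^2 + 10*t + 2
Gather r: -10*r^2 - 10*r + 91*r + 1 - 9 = -10*r^2 + 81*r - 8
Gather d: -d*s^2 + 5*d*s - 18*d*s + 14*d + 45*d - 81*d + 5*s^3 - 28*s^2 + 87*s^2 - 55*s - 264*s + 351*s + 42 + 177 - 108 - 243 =d*(-s^2 - 13*s - 22) + 5*s^3 + 59*s^2 + 32*s - 132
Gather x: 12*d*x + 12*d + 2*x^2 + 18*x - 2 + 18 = 12*d + 2*x^2 + x*(12*d + 18) + 16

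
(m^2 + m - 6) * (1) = m^2 + m - 6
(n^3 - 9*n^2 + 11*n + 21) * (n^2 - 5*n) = n^5 - 14*n^4 + 56*n^3 - 34*n^2 - 105*n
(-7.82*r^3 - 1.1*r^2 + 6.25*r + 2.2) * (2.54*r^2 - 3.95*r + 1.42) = -19.8628*r^5 + 28.095*r^4 + 9.1156*r^3 - 20.6615*r^2 + 0.184999999999999*r + 3.124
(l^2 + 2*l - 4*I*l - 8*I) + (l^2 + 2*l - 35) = 2*l^2 + 4*l - 4*I*l - 35 - 8*I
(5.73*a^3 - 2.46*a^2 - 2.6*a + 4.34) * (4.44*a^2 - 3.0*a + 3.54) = 25.4412*a^5 - 28.1124*a^4 + 16.1202*a^3 + 18.3612*a^2 - 22.224*a + 15.3636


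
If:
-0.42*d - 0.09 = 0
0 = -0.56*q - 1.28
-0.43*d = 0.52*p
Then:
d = -0.21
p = 0.18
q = -2.29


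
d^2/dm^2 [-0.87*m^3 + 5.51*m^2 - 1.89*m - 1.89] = 11.02 - 5.22*m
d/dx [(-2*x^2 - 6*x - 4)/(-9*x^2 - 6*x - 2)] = 2*(-21*x^2 - 32*x - 6)/(81*x^4 + 108*x^3 + 72*x^2 + 24*x + 4)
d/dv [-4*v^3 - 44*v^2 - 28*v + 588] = -12*v^2 - 88*v - 28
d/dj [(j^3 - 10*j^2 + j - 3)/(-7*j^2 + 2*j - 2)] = (-7*j^4 + 4*j^3 - 19*j^2 - 2*j + 4)/(49*j^4 - 28*j^3 + 32*j^2 - 8*j + 4)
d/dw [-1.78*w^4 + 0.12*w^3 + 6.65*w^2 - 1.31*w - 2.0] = -7.12*w^3 + 0.36*w^2 + 13.3*w - 1.31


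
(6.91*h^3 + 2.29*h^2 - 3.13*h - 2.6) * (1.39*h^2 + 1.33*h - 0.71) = 9.6049*h^5 + 12.3734*h^4 - 6.2111*h^3 - 9.4028*h^2 - 1.2357*h + 1.846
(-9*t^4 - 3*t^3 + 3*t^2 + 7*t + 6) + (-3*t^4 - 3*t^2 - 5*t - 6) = -12*t^4 - 3*t^3 + 2*t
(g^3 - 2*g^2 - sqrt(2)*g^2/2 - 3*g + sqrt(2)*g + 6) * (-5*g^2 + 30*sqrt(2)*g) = -5*g^5 + 10*g^4 + 65*sqrt(2)*g^4/2 - 65*sqrt(2)*g^3 - 15*g^3 - 90*sqrt(2)*g^2 + 30*g^2 + 180*sqrt(2)*g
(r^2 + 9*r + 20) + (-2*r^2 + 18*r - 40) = -r^2 + 27*r - 20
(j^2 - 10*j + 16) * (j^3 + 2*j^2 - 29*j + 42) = j^5 - 8*j^4 - 33*j^3 + 364*j^2 - 884*j + 672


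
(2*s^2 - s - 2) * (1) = 2*s^2 - s - 2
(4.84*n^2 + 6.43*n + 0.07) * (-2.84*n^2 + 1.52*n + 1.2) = -13.7456*n^4 - 10.9044*n^3 + 15.3828*n^2 + 7.8224*n + 0.084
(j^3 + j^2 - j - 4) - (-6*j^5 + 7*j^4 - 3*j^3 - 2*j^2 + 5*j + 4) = 6*j^5 - 7*j^4 + 4*j^3 + 3*j^2 - 6*j - 8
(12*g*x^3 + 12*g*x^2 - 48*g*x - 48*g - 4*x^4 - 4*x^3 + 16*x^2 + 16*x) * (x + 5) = 12*g*x^4 + 72*g*x^3 + 12*g*x^2 - 288*g*x - 240*g - 4*x^5 - 24*x^4 - 4*x^3 + 96*x^2 + 80*x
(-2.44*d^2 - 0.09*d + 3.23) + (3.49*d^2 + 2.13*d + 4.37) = 1.05*d^2 + 2.04*d + 7.6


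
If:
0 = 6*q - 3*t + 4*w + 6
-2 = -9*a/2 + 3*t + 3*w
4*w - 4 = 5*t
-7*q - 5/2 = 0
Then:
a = -1205/252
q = -5/14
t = -55/14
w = -219/56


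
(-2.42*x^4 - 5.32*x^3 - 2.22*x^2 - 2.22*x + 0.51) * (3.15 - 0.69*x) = 1.6698*x^5 - 3.9522*x^4 - 15.2262*x^3 - 5.4612*x^2 - 7.3449*x + 1.6065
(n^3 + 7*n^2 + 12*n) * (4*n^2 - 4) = 4*n^5 + 28*n^4 + 44*n^3 - 28*n^2 - 48*n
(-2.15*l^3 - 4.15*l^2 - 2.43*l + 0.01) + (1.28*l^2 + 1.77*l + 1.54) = -2.15*l^3 - 2.87*l^2 - 0.66*l + 1.55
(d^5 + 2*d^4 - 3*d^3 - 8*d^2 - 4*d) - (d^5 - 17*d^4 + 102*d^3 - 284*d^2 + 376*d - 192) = 19*d^4 - 105*d^3 + 276*d^2 - 380*d + 192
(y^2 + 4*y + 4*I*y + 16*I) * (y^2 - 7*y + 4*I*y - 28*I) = y^4 - 3*y^3 + 8*I*y^3 - 44*y^2 - 24*I*y^2 + 48*y - 224*I*y + 448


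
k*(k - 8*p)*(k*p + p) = k^3*p - 8*k^2*p^2 + k^2*p - 8*k*p^2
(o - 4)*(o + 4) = o^2 - 16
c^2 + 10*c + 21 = (c + 3)*(c + 7)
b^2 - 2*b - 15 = (b - 5)*(b + 3)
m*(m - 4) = m^2 - 4*m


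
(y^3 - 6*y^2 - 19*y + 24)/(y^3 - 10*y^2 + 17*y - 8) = (y + 3)/(y - 1)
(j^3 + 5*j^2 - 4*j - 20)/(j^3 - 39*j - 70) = (j - 2)/(j - 7)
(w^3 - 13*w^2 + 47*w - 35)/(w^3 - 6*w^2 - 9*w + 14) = (w - 5)/(w + 2)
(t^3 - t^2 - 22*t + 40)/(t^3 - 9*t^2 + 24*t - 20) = (t^2 + t - 20)/(t^2 - 7*t + 10)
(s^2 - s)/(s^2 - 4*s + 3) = s/(s - 3)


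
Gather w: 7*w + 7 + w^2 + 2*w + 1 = w^2 + 9*w + 8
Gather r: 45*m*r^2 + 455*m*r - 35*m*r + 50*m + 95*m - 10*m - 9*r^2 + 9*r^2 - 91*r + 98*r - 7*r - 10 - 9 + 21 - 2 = 45*m*r^2 + 420*m*r + 135*m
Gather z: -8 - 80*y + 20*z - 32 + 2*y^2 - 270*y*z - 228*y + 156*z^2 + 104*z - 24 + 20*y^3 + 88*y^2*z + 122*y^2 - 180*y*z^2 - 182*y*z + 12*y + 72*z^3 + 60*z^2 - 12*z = 20*y^3 + 124*y^2 - 296*y + 72*z^3 + z^2*(216 - 180*y) + z*(88*y^2 - 452*y + 112) - 64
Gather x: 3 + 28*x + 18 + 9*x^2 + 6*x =9*x^2 + 34*x + 21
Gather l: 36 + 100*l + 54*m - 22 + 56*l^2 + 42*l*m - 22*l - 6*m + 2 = 56*l^2 + l*(42*m + 78) + 48*m + 16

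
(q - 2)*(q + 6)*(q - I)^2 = q^4 + 4*q^3 - 2*I*q^3 - 13*q^2 - 8*I*q^2 - 4*q + 24*I*q + 12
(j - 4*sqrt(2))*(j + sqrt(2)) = j^2 - 3*sqrt(2)*j - 8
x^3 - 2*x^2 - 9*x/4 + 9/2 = (x - 2)*(x - 3/2)*(x + 3/2)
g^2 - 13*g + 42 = (g - 7)*(g - 6)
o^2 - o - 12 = (o - 4)*(o + 3)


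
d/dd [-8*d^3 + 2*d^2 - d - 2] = -24*d^2 + 4*d - 1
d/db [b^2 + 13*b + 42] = 2*b + 13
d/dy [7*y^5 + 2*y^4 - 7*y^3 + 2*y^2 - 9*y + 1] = 35*y^4 + 8*y^3 - 21*y^2 + 4*y - 9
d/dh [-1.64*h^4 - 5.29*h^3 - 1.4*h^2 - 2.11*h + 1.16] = -6.56*h^3 - 15.87*h^2 - 2.8*h - 2.11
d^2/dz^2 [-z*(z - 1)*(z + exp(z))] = -z^2*exp(z) - 3*z*exp(z) - 6*z + 2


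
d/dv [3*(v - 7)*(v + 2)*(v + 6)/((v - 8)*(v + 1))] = 3*(v^4 - 14*v^3 + 13*v^2 + 152*v - 236)/(v^4 - 14*v^3 + 33*v^2 + 112*v + 64)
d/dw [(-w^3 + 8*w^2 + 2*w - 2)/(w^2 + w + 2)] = (-w^4 - 2*w^3 + 36*w + 6)/(w^4 + 2*w^3 + 5*w^2 + 4*w + 4)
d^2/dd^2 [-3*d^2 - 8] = -6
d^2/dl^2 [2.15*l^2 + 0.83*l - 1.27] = 4.30000000000000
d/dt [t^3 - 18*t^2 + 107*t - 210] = 3*t^2 - 36*t + 107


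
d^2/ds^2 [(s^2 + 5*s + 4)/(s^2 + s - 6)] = 4*(2*s^3 + 15*s^2 + 51*s + 47)/(s^6 + 3*s^5 - 15*s^4 - 35*s^3 + 90*s^2 + 108*s - 216)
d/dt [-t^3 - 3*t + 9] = -3*t^2 - 3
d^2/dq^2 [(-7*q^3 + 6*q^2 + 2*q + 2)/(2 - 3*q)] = 6*(21*q^3 - 42*q^2 + 28*q - 18)/(27*q^3 - 54*q^2 + 36*q - 8)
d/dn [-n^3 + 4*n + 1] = 4 - 3*n^2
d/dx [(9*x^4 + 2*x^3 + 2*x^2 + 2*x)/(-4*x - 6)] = (-27*x^4 - 58*x^3 - 11*x^2 - 6*x - 3)/(4*x^2 + 12*x + 9)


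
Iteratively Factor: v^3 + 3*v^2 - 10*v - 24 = (v + 4)*(v^2 - v - 6) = (v + 2)*(v + 4)*(v - 3)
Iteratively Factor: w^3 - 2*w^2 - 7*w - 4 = (w + 1)*(w^2 - 3*w - 4) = (w - 4)*(w + 1)*(w + 1)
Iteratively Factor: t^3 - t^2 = (t - 1)*(t^2) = t*(t - 1)*(t)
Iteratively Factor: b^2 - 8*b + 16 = (b - 4)*(b - 4)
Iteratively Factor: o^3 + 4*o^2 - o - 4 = (o + 1)*(o^2 + 3*o - 4) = (o + 1)*(o + 4)*(o - 1)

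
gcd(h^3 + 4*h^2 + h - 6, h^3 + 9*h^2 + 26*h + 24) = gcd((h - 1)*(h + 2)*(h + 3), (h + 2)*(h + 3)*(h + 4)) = h^2 + 5*h + 6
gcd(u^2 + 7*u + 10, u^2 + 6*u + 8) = u + 2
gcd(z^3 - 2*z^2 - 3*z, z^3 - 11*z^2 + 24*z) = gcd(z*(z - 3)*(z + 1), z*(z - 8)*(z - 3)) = z^2 - 3*z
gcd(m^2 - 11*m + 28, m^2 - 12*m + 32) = m - 4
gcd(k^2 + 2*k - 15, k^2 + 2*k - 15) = k^2 + 2*k - 15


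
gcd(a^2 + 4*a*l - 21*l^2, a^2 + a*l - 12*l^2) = a - 3*l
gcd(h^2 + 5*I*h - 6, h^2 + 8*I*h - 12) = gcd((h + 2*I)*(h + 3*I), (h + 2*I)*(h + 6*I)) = h + 2*I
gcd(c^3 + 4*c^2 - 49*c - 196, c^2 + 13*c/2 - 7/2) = c + 7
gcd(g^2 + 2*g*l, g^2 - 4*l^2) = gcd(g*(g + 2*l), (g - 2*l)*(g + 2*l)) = g + 2*l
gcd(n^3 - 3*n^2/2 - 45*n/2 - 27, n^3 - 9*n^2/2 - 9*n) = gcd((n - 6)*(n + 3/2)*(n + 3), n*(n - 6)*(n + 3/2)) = n^2 - 9*n/2 - 9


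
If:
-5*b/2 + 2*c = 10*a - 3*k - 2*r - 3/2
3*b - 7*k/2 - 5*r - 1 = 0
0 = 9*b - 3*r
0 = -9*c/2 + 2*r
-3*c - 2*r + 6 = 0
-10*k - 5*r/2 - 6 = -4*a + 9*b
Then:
No Solution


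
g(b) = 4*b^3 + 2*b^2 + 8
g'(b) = 12*b^2 + 4*b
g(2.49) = 82.15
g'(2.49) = 84.36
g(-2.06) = -18.48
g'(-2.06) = 42.68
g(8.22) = 2364.79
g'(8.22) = 843.70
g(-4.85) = -401.29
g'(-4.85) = 262.87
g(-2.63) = -50.93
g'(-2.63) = 72.48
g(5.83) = 868.60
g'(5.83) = 431.19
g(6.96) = 1453.50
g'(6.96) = 609.14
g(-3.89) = -197.19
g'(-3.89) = 166.03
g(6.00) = 944.00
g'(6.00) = 456.00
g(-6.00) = -784.00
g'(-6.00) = 408.00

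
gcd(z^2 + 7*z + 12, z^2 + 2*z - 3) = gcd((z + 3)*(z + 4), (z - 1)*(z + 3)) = z + 3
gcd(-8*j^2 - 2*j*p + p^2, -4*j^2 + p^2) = 2*j + p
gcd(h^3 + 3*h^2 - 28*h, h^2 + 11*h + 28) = h + 7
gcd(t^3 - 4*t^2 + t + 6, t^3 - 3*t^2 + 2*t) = t - 2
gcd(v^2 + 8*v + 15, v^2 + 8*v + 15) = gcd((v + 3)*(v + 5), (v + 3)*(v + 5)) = v^2 + 8*v + 15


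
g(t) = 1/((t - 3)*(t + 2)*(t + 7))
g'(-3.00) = 0.04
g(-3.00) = 0.04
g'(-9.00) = 0.00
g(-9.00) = -0.00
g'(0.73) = 0.00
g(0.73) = -0.02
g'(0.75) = 0.00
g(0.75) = -0.02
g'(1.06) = -0.00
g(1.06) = -0.02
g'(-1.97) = 44.44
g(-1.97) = -1.33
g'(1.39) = -0.00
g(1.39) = -0.02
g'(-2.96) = 0.04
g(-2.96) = 0.04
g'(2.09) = -0.02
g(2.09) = -0.03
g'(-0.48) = 0.02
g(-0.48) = -0.03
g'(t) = -1/((t - 3)*(t + 2)*(t + 7)^2) - 1/((t - 3)*(t + 2)^2*(t + 7)) - 1/((t - 3)^2*(t + 2)*(t + 7))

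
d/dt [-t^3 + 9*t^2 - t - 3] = -3*t^2 + 18*t - 1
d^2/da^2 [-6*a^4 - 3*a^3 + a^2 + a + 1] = -72*a^2 - 18*a + 2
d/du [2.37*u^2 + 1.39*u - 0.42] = 4.74*u + 1.39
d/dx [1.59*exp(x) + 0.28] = 1.59*exp(x)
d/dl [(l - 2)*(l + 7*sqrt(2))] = 2*l - 2 + 7*sqrt(2)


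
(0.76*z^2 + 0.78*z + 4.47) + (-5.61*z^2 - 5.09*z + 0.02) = -4.85*z^2 - 4.31*z + 4.49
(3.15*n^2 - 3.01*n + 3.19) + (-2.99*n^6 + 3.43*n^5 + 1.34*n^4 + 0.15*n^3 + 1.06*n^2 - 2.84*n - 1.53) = -2.99*n^6 + 3.43*n^5 + 1.34*n^4 + 0.15*n^3 + 4.21*n^2 - 5.85*n + 1.66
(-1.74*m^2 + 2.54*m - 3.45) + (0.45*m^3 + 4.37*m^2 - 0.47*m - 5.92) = 0.45*m^3 + 2.63*m^2 + 2.07*m - 9.37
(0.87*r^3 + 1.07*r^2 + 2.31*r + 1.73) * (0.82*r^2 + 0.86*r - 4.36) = 0.7134*r^5 + 1.6256*r^4 - 0.9788*r^3 - 1.26*r^2 - 8.5838*r - 7.5428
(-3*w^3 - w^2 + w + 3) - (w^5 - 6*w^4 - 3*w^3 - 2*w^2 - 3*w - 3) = -w^5 + 6*w^4 + w^2 + 4*w + 6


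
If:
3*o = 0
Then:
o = 0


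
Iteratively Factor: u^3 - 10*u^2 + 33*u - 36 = (u - 3)*(u^2 - 7*u + 12) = (u - 4)*(u - 3)*(u - 3)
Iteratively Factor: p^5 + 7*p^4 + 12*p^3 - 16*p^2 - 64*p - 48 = (p + 2)*(p^4 + 5*p^3 + 2*p^2 - 20*p - 24) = (p - 2)*(p + 2)*(p^3 + 7*p^2 + 16*p + 12) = (p - 2)*(p + 2)^2*(p^2 + 5*p + 6) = (p - 2)*(p + 2)^3*(p + 3)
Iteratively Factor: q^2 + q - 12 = (q + 4)*(q - 3)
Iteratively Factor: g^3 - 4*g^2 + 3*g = (g - 1)*(g^2 - 3*g) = (g - 3)*(g - 1)*(g)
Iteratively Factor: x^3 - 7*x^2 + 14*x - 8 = (x - 2)*(x^2 - 5*x + 4) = (x - 2)*(x - 1)*(x - 4)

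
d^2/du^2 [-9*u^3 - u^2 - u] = -54*u - 2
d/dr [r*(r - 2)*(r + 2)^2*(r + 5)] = 5*r^4 + 28*r^3 + 18*r^2 - 56*r - 40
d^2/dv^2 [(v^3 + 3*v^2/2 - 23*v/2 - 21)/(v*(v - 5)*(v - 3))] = (19*v^6 - 159*v^5 + 165*v^4 + 2371*v^3 - 9954*v^2 + 15120*v - 9450)/(v^3*(v^6 - 24*v^5 + 237*v^4 - 1232*v^3 + 3555*v^2 - 5400*v + 3375))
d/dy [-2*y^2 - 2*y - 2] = -4*y - 2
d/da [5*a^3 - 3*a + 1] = 15*a^2 - 3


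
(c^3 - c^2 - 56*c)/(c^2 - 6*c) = (c^2 - c - 56)/(c - 6)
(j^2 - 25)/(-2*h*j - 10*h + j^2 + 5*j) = (5 - j)/(2*h - j)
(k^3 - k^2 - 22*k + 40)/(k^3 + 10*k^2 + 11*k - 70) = (k - 4)/(k + 7)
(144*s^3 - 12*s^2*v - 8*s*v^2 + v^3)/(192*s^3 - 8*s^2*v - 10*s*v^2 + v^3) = (6*s - v)/(8*s - v)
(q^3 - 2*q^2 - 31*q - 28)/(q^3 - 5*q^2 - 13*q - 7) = (q + 4)/(q + 1)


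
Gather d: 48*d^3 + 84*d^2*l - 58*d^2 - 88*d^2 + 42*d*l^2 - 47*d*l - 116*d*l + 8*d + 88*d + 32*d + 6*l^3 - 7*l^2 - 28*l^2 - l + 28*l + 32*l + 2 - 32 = 48*d^3 + d^2*(84*l - 146) + d*(42*l^2 - 163*l + 128) + 6*l^3 - 35*l^2 + 59*l - 30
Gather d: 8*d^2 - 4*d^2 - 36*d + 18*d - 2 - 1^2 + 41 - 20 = 4*d^2 - 18*d + 18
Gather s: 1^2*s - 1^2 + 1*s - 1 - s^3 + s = -s^3 + 3*s - 2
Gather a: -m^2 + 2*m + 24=-m^2 + 2*m + 24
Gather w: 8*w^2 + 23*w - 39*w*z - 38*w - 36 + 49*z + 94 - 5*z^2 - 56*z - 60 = 8*w^2 + w*(-39*z - 15) - 5*z^2 - 7*z - 2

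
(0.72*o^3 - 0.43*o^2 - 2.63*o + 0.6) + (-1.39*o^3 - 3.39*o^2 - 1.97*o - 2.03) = -0.67*o^3 - 3.82*o^2 - 4.6*o - 1.43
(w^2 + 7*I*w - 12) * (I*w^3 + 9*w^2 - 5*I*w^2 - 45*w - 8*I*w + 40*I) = I*w^5 + 2*w^4 - 5*I*w^4 - 10*w^3 + 43*I*w^3 - 52*w^2 - 215*I*w^2 + 260*w + 96*I*w - 480*I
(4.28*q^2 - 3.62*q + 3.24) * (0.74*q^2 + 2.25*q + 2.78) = 3.1672*q^4 + 6.9512*q^3 + 6.151*q^2 - 2.7736*q + 9.0072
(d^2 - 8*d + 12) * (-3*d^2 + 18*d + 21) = -3*d^4 + 42*d^3 - 159*d^2 + 48*d + 252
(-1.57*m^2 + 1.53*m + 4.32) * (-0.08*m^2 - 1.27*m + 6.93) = 0.1256*m^4 + 1.8715*m^3 - 13.1688*m^2 + 5.1165*m + 29.9376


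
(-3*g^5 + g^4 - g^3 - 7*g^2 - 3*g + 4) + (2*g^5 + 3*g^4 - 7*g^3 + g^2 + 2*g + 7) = -g^5 + 4*g^4 - 8*g^3 - 6*g^2 - g + 11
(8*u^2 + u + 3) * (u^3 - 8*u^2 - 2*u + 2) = 8*u^5 - 63*u^4 - 21*u^3 - 10*u^2 - 4*u + 6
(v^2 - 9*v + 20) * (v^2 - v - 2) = v^4 - 10*v^3 + 27*v^2 - 2*v - 40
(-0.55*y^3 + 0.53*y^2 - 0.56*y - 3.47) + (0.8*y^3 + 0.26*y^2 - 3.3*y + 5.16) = 0.25*y^3 + 0.79*y^2 - 3.86*y + 1.69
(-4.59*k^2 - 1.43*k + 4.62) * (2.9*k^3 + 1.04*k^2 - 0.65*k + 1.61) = -13.311*k^5 - 8.9206*k^4 + 14.8943*k^3 - 1.6556*k^2 - 5.3053*k + 7.4382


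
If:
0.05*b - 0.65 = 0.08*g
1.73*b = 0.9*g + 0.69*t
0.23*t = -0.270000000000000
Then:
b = -6.96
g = -12.47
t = -1.17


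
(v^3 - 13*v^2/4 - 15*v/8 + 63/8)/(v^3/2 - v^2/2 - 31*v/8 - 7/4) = (-8*v^3 + 26*v^2 + 15*v - 63)/(-4*v^3 + 4*v^2 + 31*v + 14)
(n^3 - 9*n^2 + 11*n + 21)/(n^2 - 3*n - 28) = (n^2 - 2*n - 3)/(n + 4)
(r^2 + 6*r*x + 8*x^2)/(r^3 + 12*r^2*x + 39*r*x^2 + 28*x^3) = (r + 2*x)/(r^2 + 8*r*x + 7*x^2)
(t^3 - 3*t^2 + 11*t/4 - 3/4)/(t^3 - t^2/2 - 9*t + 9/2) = (2*t^2 - 5*t + 3)/(2*(t^2 - 9))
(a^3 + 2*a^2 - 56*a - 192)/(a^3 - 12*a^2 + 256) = (a + 6)/(a - 8)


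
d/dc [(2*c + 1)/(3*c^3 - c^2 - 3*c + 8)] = (6*c^3 - 2*c^2 - 6*c + (2*c + 1)*(-9*c^2 + 2*c + 3) + 16)/(3*c^3 - c^2 - 3*c + 8)^2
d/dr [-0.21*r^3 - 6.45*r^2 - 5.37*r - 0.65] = -0.63*r^2 - 12.9*r - 5.37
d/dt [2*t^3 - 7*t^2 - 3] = 2*t*(3*t - 7)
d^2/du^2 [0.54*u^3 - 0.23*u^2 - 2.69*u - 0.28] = 3.24*u - 0.46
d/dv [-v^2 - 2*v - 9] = -2*v - 2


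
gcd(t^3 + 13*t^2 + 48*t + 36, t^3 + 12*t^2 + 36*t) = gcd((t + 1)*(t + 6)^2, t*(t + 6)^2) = t^2 + 12*t + 36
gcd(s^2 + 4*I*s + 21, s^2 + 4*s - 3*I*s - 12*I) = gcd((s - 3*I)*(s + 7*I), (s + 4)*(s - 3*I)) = s - 3*I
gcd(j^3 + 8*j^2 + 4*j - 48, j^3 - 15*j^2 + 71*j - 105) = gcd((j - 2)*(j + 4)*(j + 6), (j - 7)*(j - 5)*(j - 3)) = 1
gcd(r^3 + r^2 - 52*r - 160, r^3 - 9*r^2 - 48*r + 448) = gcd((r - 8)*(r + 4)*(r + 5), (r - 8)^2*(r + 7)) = r - 8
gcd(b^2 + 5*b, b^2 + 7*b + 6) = 1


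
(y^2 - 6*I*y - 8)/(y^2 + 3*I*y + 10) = (y - 4*I)/(y + 5*I)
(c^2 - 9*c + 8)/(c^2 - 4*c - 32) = (c - 1)/(c + 4)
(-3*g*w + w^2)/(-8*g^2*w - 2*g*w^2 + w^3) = (3*g - w)/(8*g^2 + 2*g*w - w^2)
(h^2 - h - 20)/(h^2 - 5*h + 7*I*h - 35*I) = (h + 4)/(h + 7*I)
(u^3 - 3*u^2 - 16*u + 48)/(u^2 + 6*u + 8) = (u^2 - 7*u + 12)/(u + 2)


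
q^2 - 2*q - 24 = (q - 6)*(q + 4)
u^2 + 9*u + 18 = (u + 3)*(u + 6)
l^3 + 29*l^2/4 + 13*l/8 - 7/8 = (l - 1/4)*(l + 1/2)*(l + 7)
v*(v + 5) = v^2 + 5*v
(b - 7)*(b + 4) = b^2 - 3*b - 28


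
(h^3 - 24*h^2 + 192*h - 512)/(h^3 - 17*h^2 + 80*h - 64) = (h - 8)/(h - 1)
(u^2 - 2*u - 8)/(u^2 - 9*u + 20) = (u + 2)/(u - 5)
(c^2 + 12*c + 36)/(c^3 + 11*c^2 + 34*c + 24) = (c + 6)/(c^2 + 5*c + 4)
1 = 1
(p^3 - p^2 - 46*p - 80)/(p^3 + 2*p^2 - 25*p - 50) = (p - 8)/(p - 5)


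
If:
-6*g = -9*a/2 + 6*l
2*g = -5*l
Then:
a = -2*l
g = -5*l/2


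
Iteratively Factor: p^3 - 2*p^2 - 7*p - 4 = (p - 4)*(p^2 + 2*p + 1) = (p - 4)*(p + 1)*(p + 1)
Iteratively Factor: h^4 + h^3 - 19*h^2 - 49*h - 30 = (h + 2)*(h^3 - h^2 - 17*h - 15) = (h + 1)*(h + 2)*(h^2 - 2*h - 15) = (h - 5)*(h + 1)*(h + 2)*(h + 3)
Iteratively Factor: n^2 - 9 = (n - 3)*(n + 3)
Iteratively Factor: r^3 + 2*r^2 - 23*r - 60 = (r + 4)*(r^2 - 2*r - 15) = (r - 5)*(r + 4)*(r + 3)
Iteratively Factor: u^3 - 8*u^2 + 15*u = (u - 5)*(u^2 - 3*u) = (u - 5)*(u - 3)*(u)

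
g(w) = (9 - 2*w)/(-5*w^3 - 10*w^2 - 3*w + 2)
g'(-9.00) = 0.00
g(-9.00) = 0.01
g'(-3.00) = 0.34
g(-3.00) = 0.27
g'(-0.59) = -22.56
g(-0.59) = 7.74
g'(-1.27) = 3509.06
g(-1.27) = -149.70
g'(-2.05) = 3.66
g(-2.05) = 1.42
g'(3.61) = 0.01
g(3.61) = -0.00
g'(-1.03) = -6049.02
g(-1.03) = -199.77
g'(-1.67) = 23.50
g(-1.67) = 5.12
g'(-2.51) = 0.93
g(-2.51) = 0.55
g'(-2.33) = 1.49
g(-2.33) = 0.76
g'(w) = (9 - 2*w)*(15*w^2 + 20*w + 3)/(-5*w^3 - 10*w^2 - 3*w + 2)^2 - 2/(-5*w^3 - 10*w^2 - 3*w + 2)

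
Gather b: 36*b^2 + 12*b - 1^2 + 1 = 36*b^2 + 12*b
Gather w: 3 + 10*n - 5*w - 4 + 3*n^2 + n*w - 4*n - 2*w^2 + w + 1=3*n^2 + 6*n - 2*w^2 + w*(n - 4)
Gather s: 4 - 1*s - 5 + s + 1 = 0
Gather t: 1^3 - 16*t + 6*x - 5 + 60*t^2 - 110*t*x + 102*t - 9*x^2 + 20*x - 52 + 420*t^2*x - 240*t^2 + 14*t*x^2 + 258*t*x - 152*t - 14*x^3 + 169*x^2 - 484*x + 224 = t^2*(420*x - 180) + t*(14*x^2 + 148*x - 66) - 14*x^3 + 160*x^2 - 458*x + 168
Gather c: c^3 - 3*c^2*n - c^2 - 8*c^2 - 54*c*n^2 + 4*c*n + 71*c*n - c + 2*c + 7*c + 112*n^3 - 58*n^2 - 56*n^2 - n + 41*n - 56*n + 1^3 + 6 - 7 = c^3 + c^2*(-3*n - 9) + c*(-54*n^2 + 75*n + 8) + 112*n^3 - 114*n^2 - 16*n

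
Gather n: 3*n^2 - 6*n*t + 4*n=3*n^2 + n*(4 - 6*t)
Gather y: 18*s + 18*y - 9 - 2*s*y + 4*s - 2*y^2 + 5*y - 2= 22*s - 2*y^2 + y*(23 - 2*s) - 11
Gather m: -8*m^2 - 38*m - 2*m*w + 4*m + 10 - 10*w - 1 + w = -8*m^2 + m*(-2*w - 34) - 9*w + 9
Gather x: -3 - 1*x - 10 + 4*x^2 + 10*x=4*x^2 + 9*x - 13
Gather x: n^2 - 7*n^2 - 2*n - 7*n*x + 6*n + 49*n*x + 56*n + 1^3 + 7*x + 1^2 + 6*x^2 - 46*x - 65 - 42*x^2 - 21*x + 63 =-6*n^2 + 60*n - 36*x^2 + x*(42*n - 60)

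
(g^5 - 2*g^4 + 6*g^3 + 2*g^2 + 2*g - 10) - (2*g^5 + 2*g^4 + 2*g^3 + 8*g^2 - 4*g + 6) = -g^5 - 4*g^4 + 4*g^3 - 6*g^2 + 6*g - 16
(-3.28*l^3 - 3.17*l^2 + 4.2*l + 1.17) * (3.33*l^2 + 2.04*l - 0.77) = -10.9224*l^5 - 17.2473*l^4 + 10.0448*l^3 + 14.905*l^2 - 0.8472*l - 0.9009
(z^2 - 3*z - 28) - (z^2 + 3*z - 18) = -6*z - 10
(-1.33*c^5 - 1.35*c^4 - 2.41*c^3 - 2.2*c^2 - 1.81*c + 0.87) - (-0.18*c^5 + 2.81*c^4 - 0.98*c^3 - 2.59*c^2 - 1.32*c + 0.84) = -1.15*c^5 - 4.16*c^4 - 1.43*c^3 + 0.39*c^2 - 0.49*c + 0.03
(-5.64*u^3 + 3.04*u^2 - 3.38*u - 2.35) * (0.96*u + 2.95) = -5.4144*u^4 - 13.7196*u^3 + 5.7232*u^2 - 12.227*u - 6.9325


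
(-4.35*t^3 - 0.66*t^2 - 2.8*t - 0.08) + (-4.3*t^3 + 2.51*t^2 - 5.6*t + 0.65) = -8.65*t^3 + 1.85*t^2 - 8.4*t + 0.57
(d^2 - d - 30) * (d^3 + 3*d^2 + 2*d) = d^5 + 2*d^4 - 31*d^3 - 92*d^2 - 60*d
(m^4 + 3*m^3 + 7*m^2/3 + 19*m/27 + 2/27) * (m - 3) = m^5 - 20*m^3/3 - 170*m^2/27 - 55*m/27 - 2/9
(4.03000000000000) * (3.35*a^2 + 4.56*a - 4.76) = 13.5005*a^2 + 18.3768*a - 19.1828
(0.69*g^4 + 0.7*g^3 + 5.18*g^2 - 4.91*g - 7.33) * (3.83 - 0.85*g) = -0.5865*g^5 + 2.0477*g^4 - 1.722*g^3 + 24.0129*g^2 - 12.5748*g - 28.0739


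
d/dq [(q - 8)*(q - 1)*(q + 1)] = 3*q^2 - 16*q - 1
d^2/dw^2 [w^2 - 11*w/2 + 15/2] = 2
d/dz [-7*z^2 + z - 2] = 1 - 14*z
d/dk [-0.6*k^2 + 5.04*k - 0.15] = 5.04 - 1.2*k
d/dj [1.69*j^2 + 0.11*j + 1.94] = 3.38*j + 0.11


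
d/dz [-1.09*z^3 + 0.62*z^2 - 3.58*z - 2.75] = -3.27*z^2 + 1.24*z - 3.58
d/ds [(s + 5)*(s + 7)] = 2*s + 12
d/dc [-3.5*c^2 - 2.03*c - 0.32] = -7.0*c - 2.03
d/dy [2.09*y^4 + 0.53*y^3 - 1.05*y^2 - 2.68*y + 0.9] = 8.36*y^3 + 1.59*y^2 - 2.1*y - 2.68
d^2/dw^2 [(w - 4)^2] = 2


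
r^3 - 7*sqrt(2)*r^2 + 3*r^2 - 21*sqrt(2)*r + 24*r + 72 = (r + 3)*(r - 4*sqrt(2))*(r - 3*sqrt(2))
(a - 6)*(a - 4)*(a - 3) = a^3 - 13*a^2 + 54*a - 72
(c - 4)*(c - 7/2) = c^2 - 15*c/2 + 14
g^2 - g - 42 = (g - 7)*(g + 6)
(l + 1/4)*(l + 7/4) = l^2 + 2*l + 7/16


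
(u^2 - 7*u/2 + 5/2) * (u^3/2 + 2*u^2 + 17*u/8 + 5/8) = u^5/2 + u^4/4 - 29*u^3/8 - 29*u^2/16 + 25*u/8 + 25/16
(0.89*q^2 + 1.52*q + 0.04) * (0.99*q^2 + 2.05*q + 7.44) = 0.8811*q^4 + 3.3293*q^3 + 9.7772*q^2 + 11.3908*q + 0.2976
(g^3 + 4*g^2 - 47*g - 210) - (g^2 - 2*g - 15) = g^3 + 3*g^2 - 45*g - 195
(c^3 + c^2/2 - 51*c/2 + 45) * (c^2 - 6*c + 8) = c^5 - 11*c^4/2 - 41*c^3/2 + 202*c^2 - 474*c + 360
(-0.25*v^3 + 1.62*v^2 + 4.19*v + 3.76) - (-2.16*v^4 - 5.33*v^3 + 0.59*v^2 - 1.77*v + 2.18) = 2.16*v^4 + 5.08*v^3 + 1.03*v^2 + 5.96*v + 1.58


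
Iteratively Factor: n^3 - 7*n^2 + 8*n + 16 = (n + 1)*(n^2 - 8*n + 16) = (n - 4)*(n + 1)*(n - 4)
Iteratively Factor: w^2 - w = (w)*(w - 1)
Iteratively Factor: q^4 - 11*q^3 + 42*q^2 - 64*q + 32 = (q - 4)*(q^3 - 7*q^2 + 14*q - 8) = (q - 4)^2*(q^2 - 3*q + 2) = (q - 4)^2*(q - 1)*(q - 2)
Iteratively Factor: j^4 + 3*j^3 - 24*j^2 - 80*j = (j)*(j^3 + 3*j^2 - 24*j - 80) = j*(j + 4)*(j^2 - j - 20) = j*(j - 5)*(j + 4)*(j + 4)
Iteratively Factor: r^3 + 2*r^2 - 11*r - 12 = (r - 3)*(r^2 + 5*r + 4) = (r - 3)*(r + 4)*(r + 1)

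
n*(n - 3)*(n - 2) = n^3 - 5*n^2 + 6*n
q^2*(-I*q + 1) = -I*q^3 + q^2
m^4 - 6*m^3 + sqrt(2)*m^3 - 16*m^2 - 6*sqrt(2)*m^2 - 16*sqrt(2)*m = m*(m - 8)*(m + 2)*(m + sqrt(2))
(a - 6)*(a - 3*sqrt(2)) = a^2 - 6*a - 3*sqrt(2)*a + 18*sqrt(2)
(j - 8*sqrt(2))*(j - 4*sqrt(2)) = j^2 - 12*sqrt(2)*j + 64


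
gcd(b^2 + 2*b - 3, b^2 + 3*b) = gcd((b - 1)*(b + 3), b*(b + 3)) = b + 3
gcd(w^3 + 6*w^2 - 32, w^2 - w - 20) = w + 4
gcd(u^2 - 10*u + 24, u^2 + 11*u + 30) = 1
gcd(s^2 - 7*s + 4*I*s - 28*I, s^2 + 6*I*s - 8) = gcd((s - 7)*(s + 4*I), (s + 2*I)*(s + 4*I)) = s + 4*I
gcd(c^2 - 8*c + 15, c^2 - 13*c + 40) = c - 5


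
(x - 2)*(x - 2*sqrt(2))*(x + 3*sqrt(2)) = x^3 - 2*x^2 + sqrt(2)*x^2 - 12*x - 2*sqrt(2)*x + 24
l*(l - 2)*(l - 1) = l^3 - 3*l^2 + 2*l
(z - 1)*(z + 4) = z^2 + 3*z - 4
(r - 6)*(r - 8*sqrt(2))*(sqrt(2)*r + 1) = sqrt(2)*r^3 - 15*r^2 - 6*sqrt(2)*r^2 - 8*sqrt(2)*r + 90*r + 48*sqrt(2)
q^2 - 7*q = q*(q - 7)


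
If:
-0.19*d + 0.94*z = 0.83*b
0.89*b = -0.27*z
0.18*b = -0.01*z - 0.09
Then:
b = -0.61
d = 12.66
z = 2.02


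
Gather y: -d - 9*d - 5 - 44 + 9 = -10*d - 40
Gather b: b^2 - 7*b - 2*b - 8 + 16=b^2 - 9*b + 8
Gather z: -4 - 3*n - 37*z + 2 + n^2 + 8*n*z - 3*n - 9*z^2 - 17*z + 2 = n^2 - 6*n - 9*z^2 + z*(8*n - 54)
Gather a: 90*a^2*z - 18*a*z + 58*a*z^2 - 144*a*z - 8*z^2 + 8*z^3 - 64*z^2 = 90*a^2*z + a*(58*z^2 - 162*z) + 8*z^3 - 72*z^2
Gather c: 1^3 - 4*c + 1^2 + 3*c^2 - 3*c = 3*c^2 - 7*c + 2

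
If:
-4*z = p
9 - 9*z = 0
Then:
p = -4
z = 1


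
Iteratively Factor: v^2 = (v)*(v)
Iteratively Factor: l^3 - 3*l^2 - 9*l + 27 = (l - 3)*(l^2 - 9) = (l - 3)^2*(l + 3)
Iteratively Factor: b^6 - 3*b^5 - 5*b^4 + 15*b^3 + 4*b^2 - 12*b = (b + 2)*(b^5 - 5*b^4 + 5*b^3 + 5*b^2 - 6*b) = (b + 1)*(b + 2)*(b^4 - 6*b^3 + 11*b^2 - 6*b) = (b - 1)*(b + 1)*(b + 2)*(b^3 - 5*b^2 + 6*b) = (b - 3)*(b - 1)*(b + 1)*(b + 2)*(b^2 - 2*b) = (b - 3)*(b - 2)*(b - 1)*(b + 1)*(b + 2)*(b)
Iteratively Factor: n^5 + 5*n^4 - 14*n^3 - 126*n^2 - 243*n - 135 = (n + 1)*(n^4 + 4*n^3 - 18*n^2 - 108*n - 135) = (n + 1)*(n + 3)*(n^3 + n^2 - 21*n - 45) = (n + 1)*(n + 3)^2*(n^2 - 2*n - 15) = (n - 5)*(n + 1)*(n + 3)^2*(n + 3)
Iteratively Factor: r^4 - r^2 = (r + 1)*(r^3 - r^2) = (r - 1)*(r + 1)*(r^2) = r*(r - 1)*(r + 1)*(r)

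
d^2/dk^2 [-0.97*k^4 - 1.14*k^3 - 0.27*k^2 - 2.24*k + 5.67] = -11.64*k^2 - 6.84*k - 0.54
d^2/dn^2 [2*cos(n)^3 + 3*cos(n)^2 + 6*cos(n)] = -15*cos(n)/2 - 6*cos(2*n) - 9*cos(3*n)/2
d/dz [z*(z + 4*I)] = 2*z + 4*I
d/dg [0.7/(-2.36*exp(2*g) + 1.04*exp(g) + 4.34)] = (3.304*exp(g) - 0.728)*exp(g)/(-2.36*exp(2*g) + 1.04*exp(g) + 4.34)^2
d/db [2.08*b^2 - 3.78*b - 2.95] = 4.16*b - 3.78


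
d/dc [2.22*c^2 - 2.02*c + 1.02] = 4.44*c - 2.02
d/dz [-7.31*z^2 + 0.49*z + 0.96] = 0.49 - 14.62*z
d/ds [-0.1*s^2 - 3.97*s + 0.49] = -0.2*s - 3.97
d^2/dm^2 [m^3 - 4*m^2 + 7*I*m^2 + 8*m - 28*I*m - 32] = 6*m - 8 + 14*I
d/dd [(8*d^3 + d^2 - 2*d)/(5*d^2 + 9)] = 2*(20*d^4 + 113*d^2 + 9*d - 9)/(25*d^4 + 90*d^2 + 81)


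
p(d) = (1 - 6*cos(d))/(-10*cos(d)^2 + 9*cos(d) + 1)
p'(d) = (1 - 6*cos(d))*(-20*sin(d)*cos(d) + 9*sin(d))/(-10*cos(d)^2 + 9*cos(d) + 1)^2 + 6*sin(d)/(-10*cos(d)^2 + 9*cos(d) + 1)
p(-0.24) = -15.72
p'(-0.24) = -131.55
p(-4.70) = 1.21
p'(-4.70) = 19.39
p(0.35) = -7.36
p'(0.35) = 42.45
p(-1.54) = 0.64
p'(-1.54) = -8.98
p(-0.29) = -10.75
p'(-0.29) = -74.58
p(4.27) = -0.76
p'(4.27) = -1.42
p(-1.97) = -0.83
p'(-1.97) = -1.83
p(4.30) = -0.81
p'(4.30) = -1.69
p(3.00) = -0.39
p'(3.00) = 0.04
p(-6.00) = -11.28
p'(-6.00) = 80.10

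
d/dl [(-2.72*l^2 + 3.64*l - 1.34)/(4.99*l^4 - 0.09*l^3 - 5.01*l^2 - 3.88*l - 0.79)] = (27.1456*l^5 - 54.7356*l^4 + 27.4016*l^3 + 28.4282*l^2 - 9.1292*l - 8.0748)/(24.9001*l^8 - 0.8982*l^7 - 49.9917*l^6 - 37.8206*l^5 + 17.9143*l^4 + 39.0198*l^3 + 22.9702*l^2 + 6.1304*l + 0.6241)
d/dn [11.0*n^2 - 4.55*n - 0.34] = 22.0*n - 4.55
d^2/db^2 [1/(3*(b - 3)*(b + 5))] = 2*((b - 3)^2 + (b - 3)*(b + 5) + (b + 5)^2)/(3*(b - 3)^3*(b + 5)^3)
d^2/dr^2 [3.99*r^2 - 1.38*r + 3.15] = 7.98000000000000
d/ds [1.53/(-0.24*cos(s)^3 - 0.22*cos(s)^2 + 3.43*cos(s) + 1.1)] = (-1.1016*cos(s)^2 - 0.6732*cos(s) + 5.2479)*sin(s)/(0.24*cos(s)^3 + 0.22*cos(s)^2 - 3.43*cos(s) - 1.1)^2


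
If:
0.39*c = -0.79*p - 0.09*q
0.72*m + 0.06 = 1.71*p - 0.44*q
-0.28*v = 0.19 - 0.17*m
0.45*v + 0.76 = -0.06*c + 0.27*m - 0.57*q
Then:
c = -1.51795014763732*v - 0.455864161898765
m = 1.64705882352941*v + 1.11764705882353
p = 0.732222646259762*v + 0.311166140764891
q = 0.150496300370492*v - 0.755935867374949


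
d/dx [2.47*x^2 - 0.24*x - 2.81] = 4.94*x - 0.24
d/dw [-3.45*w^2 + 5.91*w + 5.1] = 5.91 - 6.9*w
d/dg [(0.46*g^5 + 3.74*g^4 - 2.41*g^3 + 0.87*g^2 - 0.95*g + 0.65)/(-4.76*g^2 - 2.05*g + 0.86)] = (-6.5688*g^6 - 39.3768*g^5 - 9.5514*g^4 + 22.7466*g^3 - 12.5233*g^2 + 7.6844*g + 0.5155)/(22.6576*g^4 + 19.516*g^3 - 3.9847*g^2 - 3.526*g + 0.7396)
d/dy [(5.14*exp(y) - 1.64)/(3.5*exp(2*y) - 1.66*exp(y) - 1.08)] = (-17.99*exp(2*y) + 11.48*exp(y) - 8.2736)*exp(y)/(12.25*exp(4*y) - 11.62*exp(3*y) - 4.8044*exp(2*y) + 3.5856*exp(y) + 1.1664)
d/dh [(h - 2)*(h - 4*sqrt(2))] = 2*h - 4*sqrt(2) - 2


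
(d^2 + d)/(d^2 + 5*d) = (d + 1)/(d + 5)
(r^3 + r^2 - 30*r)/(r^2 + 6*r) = r - 5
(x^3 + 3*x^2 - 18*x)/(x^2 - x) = (x^2 + 3*x - 18)/(x - 1)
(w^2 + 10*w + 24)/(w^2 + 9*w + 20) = (w + 6)/(w + 5)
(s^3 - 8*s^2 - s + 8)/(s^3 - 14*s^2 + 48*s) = (s^2 - 1)/(s*(s - 6))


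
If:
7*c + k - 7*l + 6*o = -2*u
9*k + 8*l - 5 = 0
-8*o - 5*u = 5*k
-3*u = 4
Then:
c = 41*o/35 - 115/168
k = 4/3 - 8*o/5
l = 9*o/5 - 7/8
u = -4/3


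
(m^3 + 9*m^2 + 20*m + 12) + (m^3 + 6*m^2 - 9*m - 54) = 2*m^3 + 15*m^2 + 11*m - 42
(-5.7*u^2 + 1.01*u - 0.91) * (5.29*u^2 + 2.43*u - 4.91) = -30.153*u^4 - 8.5081*u^3 + 25.6274*u^2 - 7.1704*u + 4.4681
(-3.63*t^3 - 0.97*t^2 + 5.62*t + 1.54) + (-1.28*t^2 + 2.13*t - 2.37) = -3.63*t^3 - 2.25*t^2 + 7.75*t - 0.83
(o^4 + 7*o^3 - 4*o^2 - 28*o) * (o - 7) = o^5 - 53*o^3 + 196*o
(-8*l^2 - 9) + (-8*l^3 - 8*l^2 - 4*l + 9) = -8*l^3 - 16*l^2 - 4*l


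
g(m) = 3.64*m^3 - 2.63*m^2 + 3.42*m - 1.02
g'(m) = 10.92*m^2 - 5.26*m + 3.42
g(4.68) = 330.49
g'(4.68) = 217.98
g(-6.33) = -1051.29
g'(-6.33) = 474.27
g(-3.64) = -223.87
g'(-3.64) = 167.25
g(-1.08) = -12.37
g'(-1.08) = 21.84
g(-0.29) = -2.32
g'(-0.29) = 5.86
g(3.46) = 130.10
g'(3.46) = 115.95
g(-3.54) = -207.56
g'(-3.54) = 158.89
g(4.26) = 247.22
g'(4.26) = 179.18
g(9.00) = 2470.29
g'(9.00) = 840.60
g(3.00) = 83.85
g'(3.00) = 85.92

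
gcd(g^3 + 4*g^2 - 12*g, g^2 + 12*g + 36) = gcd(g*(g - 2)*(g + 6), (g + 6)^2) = g + 6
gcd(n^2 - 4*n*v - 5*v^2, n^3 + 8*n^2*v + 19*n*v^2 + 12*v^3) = n + v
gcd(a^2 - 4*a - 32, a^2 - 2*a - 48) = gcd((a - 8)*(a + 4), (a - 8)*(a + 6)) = a - 8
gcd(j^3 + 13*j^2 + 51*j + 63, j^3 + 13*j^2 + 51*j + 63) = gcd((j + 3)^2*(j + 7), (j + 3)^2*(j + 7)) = j^3 + 13*j^2 + 51*j + 63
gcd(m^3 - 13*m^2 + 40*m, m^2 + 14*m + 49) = 1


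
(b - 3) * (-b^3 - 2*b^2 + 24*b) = -b^4 + b^3 + 30*b^2 - 72*b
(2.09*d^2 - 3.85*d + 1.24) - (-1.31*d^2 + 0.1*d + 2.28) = 3.4*d^2 - 3.95*d - 1.04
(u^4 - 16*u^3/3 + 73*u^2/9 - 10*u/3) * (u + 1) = u^5 - 13*u^4/3 + 25*u^3/9 + 43*u^2/9 - 10*u/3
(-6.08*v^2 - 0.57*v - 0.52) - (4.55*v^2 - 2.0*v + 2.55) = -10.63*v^2 + 1.43*v - 3.07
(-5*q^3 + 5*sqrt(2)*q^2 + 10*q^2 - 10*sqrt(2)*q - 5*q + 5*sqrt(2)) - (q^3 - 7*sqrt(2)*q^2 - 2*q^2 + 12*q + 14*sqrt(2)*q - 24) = -6*q^3 + 12*q^2 + 12*sqrt(2)*q^2 - 24*sqrt(2)*q - 17*q + 5*sqrt(2) + 24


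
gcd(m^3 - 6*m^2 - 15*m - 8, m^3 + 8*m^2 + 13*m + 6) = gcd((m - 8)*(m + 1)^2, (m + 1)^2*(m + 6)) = m^2 + 2*m + 1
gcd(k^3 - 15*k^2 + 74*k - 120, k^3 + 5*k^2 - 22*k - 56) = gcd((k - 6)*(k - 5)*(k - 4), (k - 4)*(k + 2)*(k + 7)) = k - 4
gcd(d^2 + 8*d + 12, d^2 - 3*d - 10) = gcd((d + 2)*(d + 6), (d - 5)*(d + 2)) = d + 2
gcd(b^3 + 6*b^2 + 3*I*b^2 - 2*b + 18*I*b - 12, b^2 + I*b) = b + I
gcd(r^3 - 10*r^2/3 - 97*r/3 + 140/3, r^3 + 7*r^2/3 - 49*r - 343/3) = r - 7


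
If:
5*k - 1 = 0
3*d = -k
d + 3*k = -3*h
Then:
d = -1/15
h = -8/45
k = 1/5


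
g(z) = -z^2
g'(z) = -2*z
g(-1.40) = -1.96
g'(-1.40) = 2.80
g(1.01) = -1.02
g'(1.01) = -2.02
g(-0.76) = -0.58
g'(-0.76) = 1.52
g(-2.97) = -8.82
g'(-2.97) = 5.94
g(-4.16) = -17.31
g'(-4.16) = 8.32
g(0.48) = -0.23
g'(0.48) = -0.96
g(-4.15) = -17.22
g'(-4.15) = 8.30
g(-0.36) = -0.13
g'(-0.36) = 0.72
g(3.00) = -9.00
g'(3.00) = -6.00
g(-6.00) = -36.00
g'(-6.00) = 12.00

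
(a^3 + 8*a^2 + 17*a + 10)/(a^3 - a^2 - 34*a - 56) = (a^2 + 6*a + 5)/(a^2 - 3*a - 28)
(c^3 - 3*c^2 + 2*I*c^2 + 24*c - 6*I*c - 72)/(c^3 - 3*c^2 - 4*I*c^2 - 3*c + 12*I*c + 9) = (c^2 + 2*I*c + 24)/(c^2 - 4*I*c - 3)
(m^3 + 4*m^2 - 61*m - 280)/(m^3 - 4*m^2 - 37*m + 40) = (m + 7)/(m - 1)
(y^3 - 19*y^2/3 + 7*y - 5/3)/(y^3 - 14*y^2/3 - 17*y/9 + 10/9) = 3*(y - 1)/(3*y + 2)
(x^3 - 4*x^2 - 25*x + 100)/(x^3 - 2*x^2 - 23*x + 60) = (x - 5)/(x - 3)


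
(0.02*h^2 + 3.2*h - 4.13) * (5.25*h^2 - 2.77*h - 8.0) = 0.105*h^4 + 16.7446*h^3 - 30.7065*h^2 - 14.1599*h + 33.04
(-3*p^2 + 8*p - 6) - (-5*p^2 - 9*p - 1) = 2*p^2 + 17*p - 5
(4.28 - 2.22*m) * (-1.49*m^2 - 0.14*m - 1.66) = 3.3078*m^3 - 6.0664*m^2 + 3.086*m - 7.1048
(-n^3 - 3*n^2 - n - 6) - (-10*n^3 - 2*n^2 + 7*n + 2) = 9*n^3 - n^2 - 8*n - 8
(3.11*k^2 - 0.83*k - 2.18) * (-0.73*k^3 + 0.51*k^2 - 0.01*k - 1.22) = -2.2703*k^5 + 2.192*k^4 + 1.137*k^3 - 4.8977*k^2 + 1.0344*k + 2.6596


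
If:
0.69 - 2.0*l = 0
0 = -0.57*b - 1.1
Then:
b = -1.93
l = 0.34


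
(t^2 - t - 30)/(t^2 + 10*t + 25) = (t - 6)/(t + 5)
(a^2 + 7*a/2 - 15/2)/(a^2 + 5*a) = (a - 3/2)/a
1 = 1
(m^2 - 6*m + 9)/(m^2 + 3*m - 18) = (m - 3)/(m + 6)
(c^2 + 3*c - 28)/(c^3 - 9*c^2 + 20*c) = (c + 7)/(c*(c - 5))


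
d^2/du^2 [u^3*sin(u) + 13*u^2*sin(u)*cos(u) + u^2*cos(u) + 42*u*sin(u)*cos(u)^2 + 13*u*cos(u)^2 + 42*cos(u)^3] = -u^3*sin(u) - 26*u^2*sin(2*u) + 5*u^2*cos(u) - 17*u*sin(u)/2 - 189*u*sin(3*u)/2 + 26*u*cos(2*u) - 13*sin(2*u) - 17*cos(u)/2 - 63*cos(3*u)/2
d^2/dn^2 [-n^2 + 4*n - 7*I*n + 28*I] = -2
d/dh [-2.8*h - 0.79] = -2.80000000000000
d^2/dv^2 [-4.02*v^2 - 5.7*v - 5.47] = -8.04000000000000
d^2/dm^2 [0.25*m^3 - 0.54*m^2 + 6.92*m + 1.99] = 1.5*m - 1.08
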